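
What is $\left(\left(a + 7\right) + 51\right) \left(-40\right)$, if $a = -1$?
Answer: $-2280$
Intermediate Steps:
$\left(\left(a + 7\right) + 51\right) \left(-40\right) = \left(\left(-1 + 7\right) + 51\right) \left(-40\right) = \left(6 + 51\right) \left(-40\right) = 57 \left(-40\right) = -2280$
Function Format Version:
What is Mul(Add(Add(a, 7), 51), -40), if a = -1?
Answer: -2280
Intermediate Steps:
Mul(Add(Add(a, 7), 51), -40) = Mul(Add(Add(-1, 7), 51), -40) = Mul(Add(6, 51), -40) = Mul(57, -40) = -2280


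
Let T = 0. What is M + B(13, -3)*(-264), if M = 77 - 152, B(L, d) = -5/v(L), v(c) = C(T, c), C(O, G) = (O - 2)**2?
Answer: 255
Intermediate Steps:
C(O, G) = (-2 + O)**2
v(c) = 4 (v(c) = (-2 + 0)**2 = (-2)**2 = 4)
B(L, d) = -5/4
M = -75
M + B(13, -3)*(-264) = -75 - 5/4*(-264) = -75 + 330 = 255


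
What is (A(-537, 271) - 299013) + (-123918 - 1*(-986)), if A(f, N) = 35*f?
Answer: -440740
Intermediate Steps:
(A(-537, 271) - 299013) + (-123918 - 1*(-986)) = (35*(-537) - 299013) + (-123918 - 1*(-986)) = (-18795 - 299013) + (-123918 + 986) = -317808 - 122932 = -440740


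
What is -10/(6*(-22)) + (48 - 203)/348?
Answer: -1415/3828 ≈ -0.36964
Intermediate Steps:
-10/(6*(-22)) + (48 - 203)/348 = -10/(-132) - 155*1/348 = -10*(-1/132) - 155/348 = 5/66 - 155/348 = -1415/3828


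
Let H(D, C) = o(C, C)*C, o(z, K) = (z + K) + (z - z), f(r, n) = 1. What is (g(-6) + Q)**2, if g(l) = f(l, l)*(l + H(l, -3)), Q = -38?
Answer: 676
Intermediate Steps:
o(z, K) = K + z (o(z, K) = (K + z) + 0 = K + z)
H(D, C) = 2*C**2 (H(D, C) = (C + C)*C = (2*C)*C = 2*C**2)
g(l) = 18 + l (g(l) = 1*(l + 2*(-3)**2) = 1*(l + 2*9) = 1*(l + 18) = 1*(18 + l) = 18 + l)
(g(-6) + Q)**2 = ((18 - 6) - 38)**2 = (12 - 38)**2 = (-26)**2 = 676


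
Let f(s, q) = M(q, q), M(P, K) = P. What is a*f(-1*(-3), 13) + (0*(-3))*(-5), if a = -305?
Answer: -3965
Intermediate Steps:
f(s, q) = q
a*f(-1*(-3), 13) + (0*(-3))*(-5) = -305*13 + (0*(-3))*(-5) = -3965 + 0*(-5) = -3965 + 0 = -3965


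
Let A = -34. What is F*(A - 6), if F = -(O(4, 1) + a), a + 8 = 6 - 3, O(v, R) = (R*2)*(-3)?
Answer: -440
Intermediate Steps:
O(v, R) = -6*R (O(v, R) = (2*R)*(-3) = -6*R)
a = -5 (a = -8 + (6 - 3) = -8 + 3 = -5)
F = 11 (F = -(-6*1 - 5) = -(-6 - 5) = -1*(-11) = 11)
F*(A - 6) = 11*(-34 - 6) = 11*(-40) = -440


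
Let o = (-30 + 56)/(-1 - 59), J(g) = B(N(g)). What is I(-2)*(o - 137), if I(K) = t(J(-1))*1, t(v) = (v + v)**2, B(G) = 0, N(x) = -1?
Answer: 0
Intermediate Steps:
J(g) = 0
t(v) = 4*v**2 (t(v) = (2*v)**2 = 4*v**2)
o = -13/30 (o = 26/(-60) = 26*(-1/60) = -13/30 ≈ -0.43333)
I(K) = 0 (I(K) = (4*0**2)*1 = (4*0)*1 = 0*1 = 0)
I(-2)*(o - 137) = 0*(-13/30 - 137) = 0*(-4123/30) = 0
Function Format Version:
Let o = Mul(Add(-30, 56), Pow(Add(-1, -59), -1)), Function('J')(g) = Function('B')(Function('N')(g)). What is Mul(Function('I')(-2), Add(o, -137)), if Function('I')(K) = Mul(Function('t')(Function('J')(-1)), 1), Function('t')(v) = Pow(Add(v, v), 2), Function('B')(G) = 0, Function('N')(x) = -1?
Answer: 0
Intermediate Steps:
Function('J')(g) = 0
Function('t')(v) = Mul(4, Pow(v, 2)) (Function('t')(v) = Pow(Mul(2, v), 2) = Mul(4, Pow(v, 2)))
o = Rational(-13, 30) (o = Mul(26, Pow(-60, -1)) = Mul(26, Rational(-1, 60)) = Rational(-13, 30) ≈ -0.43333)
Function('I')(K) = 0 (Function('I')(K) = Mul(Mul(4, Pow(0, 2)), 1) = Mul(Mul(4, 0), 1) = Mul(0, 1) = 0)
Mul(Function('I')(-2), Add(o, -137)) = Mul(0, Add(Rational(-13, 30), -137)) = Mul(0, Rational(-4123, 30)) = 0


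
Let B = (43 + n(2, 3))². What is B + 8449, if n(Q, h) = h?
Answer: 10565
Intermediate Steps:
B = 2116 (B = (43 + 3)² = 46² = 2116)
B + 8449 = 2116 + 8449 = 10565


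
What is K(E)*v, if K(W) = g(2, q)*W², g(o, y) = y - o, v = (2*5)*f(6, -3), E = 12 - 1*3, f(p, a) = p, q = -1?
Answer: -14580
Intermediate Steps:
E = 9 (E = 12 - 3 = 9)
v = 60 (v = (2*5)*6 = 10*6 = 60)
K(W) = -3*W² (K(W) = (-1 - 1*2)*W² = (-1 - 2)*W² = -3*W²)
K(E)*v = -3*9²*60 = -3*81*60 = -243*60 = -14580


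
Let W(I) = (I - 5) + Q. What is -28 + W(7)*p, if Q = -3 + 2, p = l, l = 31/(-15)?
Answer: -451/15 ≈ -30.067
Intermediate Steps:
l = -31/15 (l = 31*(-1/15) = -31/15 ≈ -2.0667)
p = -31/15 ≈ -2.0667
Q = -1
W(I) = -6 + I (W(I) = (I - 5) - 1 = (-5 + I) - 1 = -6 + I)
-28 + W(7)*p = -28 + (-6 + 7)*(-31/15) = -28 + 1*(-31/15) = -28 - 31/15 = -451/15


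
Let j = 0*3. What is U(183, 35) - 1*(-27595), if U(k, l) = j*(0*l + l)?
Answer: 27595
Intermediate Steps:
j = 0
U(k, l) = 0 (U(k, l) = 0*(0*l + l) = 0*(0 + l) = 0*l = 0)
U(183, 35) - 1*(-27595) = 0 - 1*(-27595) = 0 + 27595 = 27595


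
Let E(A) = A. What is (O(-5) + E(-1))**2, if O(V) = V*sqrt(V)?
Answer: -124 + 10*I*sqrt(5) ≈ -124.0 + 22.361*I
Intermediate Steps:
O(V) = V**(3/2)
(O(-5) + E(-1))**2 = ((-5)**(3/2) - 1)**2 = (-5*I*sqrt(5) - 1)**2 = (-1 - 5*I*sqrt(5))**2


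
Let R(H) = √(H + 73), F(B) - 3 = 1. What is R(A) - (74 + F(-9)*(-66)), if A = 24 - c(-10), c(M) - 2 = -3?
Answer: 190 + 7*√2 ≈ 199.90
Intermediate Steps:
c(M) = -1 (c(M) = 2 - 3 = -1)
F(B) = 4 (F(B) = 3 + 1 = 4)
A = 25 (A = 24 - 1*(-1) = 24 + 1 = 25)
R(H) = √(73 + H)
R(A) - (74 + F(-9)*(-66)) = √(73 + 25) - (74 + 4*(-66)) = √98 - (74 - 264) = 7*√2 - 1*(-190) = 7*√2 + 190 = 190 + 7*√2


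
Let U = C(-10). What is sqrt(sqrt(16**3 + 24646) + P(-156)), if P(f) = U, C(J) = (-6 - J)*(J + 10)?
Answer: 28742**(1/4) ≈ 13.021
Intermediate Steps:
C(J) = (-6 - J)*(10 + J)
U = 0 (U = -60 - 1*(-10)**2 - 16*(-10) = -60 - 1*100 + 160 = -60 - 100 + 160 = 0)
P(f) = 0
sqrt(sqrt(16**3 + 24646) + P(-156)) = sqrt(sqrt(16**3 + 24646) + 0) = sqrt(sqrt(4096 + 24646) + 0) = sqrt(sqrt(28742) + 0) = sqrt(sqrt(28742)) = 28742**(1/4)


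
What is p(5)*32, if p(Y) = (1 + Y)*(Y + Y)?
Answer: 1920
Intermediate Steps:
p(Y) = 2*Y*(1 + Y) (p(Y) = (1 + Y)*(2*Y) = 2*Y*(1 + Y))
p(5)*32 = (2*5*(1 + 5))*32 = (2*5*6)*32 = 60*32 = 1920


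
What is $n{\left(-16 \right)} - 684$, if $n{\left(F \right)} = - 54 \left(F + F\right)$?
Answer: $1044$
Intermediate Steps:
$n{\left(F \right)} = - 108 F$ ($n{\left(F \right)} = - 54 \cdot 2 F = - 108 F$)
$n{\left(-16 \right)} - 684 = \left(-108\right) \left(-16\right) - 684 = 1728 - 684 = 1044$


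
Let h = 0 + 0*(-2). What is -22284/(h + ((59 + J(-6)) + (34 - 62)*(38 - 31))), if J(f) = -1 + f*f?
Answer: 3714/17 ≈ 218.47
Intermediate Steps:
h = 0 (h = 0 + 0 = 0)
J(f) = -1 + f²
-22284/(h + ((59 + J(-6)) + (34 - 62)*(38 - 31))) = -22284/(0 + ((59 + (-1 + (-6)²)) + (34 - 62)*(38 - 31))) = -22284/(0 + ((59 + (-1 + 36)) - 28*7)) = -22284/(0 + ((59 + 35) - 196)) = -22284/(0 + (94 - 196)) = -22284/(0 - 102) = -22284/(-102) = -22284*(-1/102) = 3714/17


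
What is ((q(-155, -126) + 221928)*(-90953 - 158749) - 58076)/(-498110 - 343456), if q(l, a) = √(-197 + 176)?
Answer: 27707961766/420783 + 41617*I*√21/140261 ≈ 65849.0 + 1.3597*I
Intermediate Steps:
q(l, a) = I*√21 (q(l, a) = √(-21) = I*√21)
((q(-155, -126) + 221928)*(-90953 - 158749) - 58076)/(-498110 - 343456) = ((I*√21 + 221928)*(-90953 - 158749) - 58076)/(-498110 - 343456) = ((221928 + I*√21)*(-249702) - 58076)/(-841566) = ((-55415865456 - 249702*I*√21) - 58076)*(-1/841566) = (-55415923532 - 249702*I*√21)*(-1/841566) = 27707961766/420783 + 41617*I*√21/140261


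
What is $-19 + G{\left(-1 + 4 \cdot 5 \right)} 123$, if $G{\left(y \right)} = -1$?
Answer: $-142$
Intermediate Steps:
$-19 + G{\left(-1 + 4 \cdot 5 \right)} 123 = -19 - 123 = -142$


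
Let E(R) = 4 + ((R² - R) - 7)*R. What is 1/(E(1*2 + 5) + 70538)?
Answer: 1/70787 ≈ 1.4127e-5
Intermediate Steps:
E(R) = 4 + R*(-7 + R² - R) (E(R) = 4 + (-7 + R² - R)*R = 4 + R*(-7 + R² - R))
1/(E(1*2 + 5) + 70538) = 1/((4 + (1*2 + 5)³ - (1*2 + 5)² - 7*(1*2 + 5)) + 70538) = 1/((4 + (2 + 5)³ - (2 + 5)² - 7*(2 + 5)) + 70538) = 1/((4 + 7³ - 1*7² - 7*7) + 70538) = 1/((4 + 343 - 1*49 - 49) + 70538) = 1/((4 + 343 - 49 - 49) + 70538) = 1/(249 + 70538) = 1/70787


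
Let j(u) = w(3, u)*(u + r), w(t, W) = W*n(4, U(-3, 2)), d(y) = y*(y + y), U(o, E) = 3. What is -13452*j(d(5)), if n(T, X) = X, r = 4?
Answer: -108961200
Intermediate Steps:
d(y) = 2*y² (d(y) = y*(2*y) = 2*y²)
w(t, W) = 3*W (w(t, W) = W*3 = 3*W)
j(u) = 3*u*(4 + u) (j(u) = (3*u)*(u + 4) = (3*u)*(4 + u) = 3*u*(4 + u))
-13452*j(d(5)) = -40356*2*5²*(4 + 2*5²) = -40356*2*25*(4 + 2*25) = -40356*50*(4 + 50) = -40356*50*54 = -13452*8100 = -108961200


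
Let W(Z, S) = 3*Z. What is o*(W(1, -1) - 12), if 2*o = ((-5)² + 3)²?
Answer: -3528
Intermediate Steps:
o = 392 (o = ((-5)² + 3)²/2 = (25 + 3)²/2 = (½)*28² = (½)*784 = 392)
o*(W(1, -1) - 12) = 392*(3*1 - 12) = 392*(3 - 12) = 392*(-9) = -3528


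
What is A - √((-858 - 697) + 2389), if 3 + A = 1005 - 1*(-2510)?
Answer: 3512 - √834 ≈ 3483.1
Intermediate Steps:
A = 3512 (A = -3 + (1005 - 1*(-2510)) = -3 + (1005 + 2510) = -3 + 3515 = 3512)
A - √((-858 - 697) + 2389) = 3512 - √((-858 - 697) + 2389) = 3512 - √(-1555 + 2389) = 3512 - √834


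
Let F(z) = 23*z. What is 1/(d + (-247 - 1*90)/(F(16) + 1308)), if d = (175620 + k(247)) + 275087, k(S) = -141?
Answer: 1676/755148279 ≈ 2.2194e-6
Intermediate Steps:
d = 450566 (d = (175620 - 141) + 275087 = 175479 + 275087 = 450566)
1/(d + (-247 - 1*90)/(F(16) + 1308)) = 1/(450566 + (-247 - 1*90)/(23*16 + 1308)) = 1/(450566 + (-247 - 90)/(368 + 1308)) = 1/(450566 - 337/1676) = 1/(755148279/1676) = 1676/755148279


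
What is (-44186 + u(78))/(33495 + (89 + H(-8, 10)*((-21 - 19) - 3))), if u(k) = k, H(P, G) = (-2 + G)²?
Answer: -11027/7708 ≈ -1.4306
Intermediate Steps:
(-44186 + u(78))/(33495 + (89 + H(-8, 10)*((-21 - 19) - 3))) = (-44186 + 78)/(33495 + (89 + (-2 + 10)²*((-21 - 19) - 3))) = -44108/(33495 + (89 + 8²*(-40 - 3))) = -44108/(33495 + (89 + 64*(-43))) = -44108/(33495 + (89 - 2752)) = -44108/(33495 - 2663) = -44108/30832 = -44108*1/30832 = -11027/7708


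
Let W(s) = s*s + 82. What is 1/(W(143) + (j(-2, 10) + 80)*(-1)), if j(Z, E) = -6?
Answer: 1/20457 ≈ 4.8883e-5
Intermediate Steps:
W(s) = 82 + s² (W(s) = s² + 82 = 82 + s²)
1/(W(143) + (j(-2, 10) + 80)*(-1)) = 1/((82 + 143²) + (-6 + 80)*(-1)) = 1/((82 + 20449) + 74*(-1)) = 1/(20531 - 74) = 1/20457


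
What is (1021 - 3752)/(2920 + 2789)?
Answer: -2731/5709 ≈ -0.47837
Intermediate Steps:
(1021 - 3752)/(2920 + 2789) = -2731/5709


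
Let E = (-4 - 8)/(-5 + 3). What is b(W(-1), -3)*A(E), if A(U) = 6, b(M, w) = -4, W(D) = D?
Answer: -24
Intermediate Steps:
E = 6 (E = -12/(-2) = -12*(-1/2) = 6)
b(W(-1), -3)*A(E) = -4*6 = -24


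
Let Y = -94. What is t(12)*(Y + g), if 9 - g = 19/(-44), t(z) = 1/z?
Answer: -3721/528 ≈ -7.0473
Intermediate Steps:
g = 415/44 (g = 9 - 19/(-44) = 9 - 19*(-1)/44 = 9 - 1*(-19/44) = 9 + 19/44 = 415/44 ≈ 9.4318)
t(12)*(Y + g) = (-94 + 415/44)/12 = (1/12)*(-3721/44) = -3721/528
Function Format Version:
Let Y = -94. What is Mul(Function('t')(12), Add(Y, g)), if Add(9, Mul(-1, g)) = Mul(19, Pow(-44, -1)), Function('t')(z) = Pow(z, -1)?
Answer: Rational(-3721, 528) ≈ -7.0473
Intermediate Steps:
g = Rational(415, 44) (g = Add(9, Mul(-1, Mul(19, Pow(-44, -1)))) = Add(9, Mul(-1, Mul(19, Rational(-1, 44)))) = Add(9, Mul(-1, Rational(-19, 44))) = Add(9, Rational(19, 44)) = Rational(415, 44) ≈ 9.4318)
Mul(Function('t')(12), Add(Y, g)) = Mul(Pow(12, -1), Add(-94, Rational(415, 44))) = Mul(Rational(1, 12), Rational(-3721, 44)) = Rational(-3721, 528)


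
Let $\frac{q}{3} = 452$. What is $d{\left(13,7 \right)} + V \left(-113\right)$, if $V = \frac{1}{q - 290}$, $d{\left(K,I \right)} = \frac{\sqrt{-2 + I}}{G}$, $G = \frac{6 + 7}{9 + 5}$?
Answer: $- \frac{113}{1066} + \frac{14 \sqrt{5}}{13} \approx 2.3021$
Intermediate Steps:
$q = 1356$ ($q = 3 \cdot 452 = 1356$)
$G = \frac{13}{14} \approx 0.92857$
$d{\left(K,I \right)} = \frac{14 \sqrt{-2 + I}}{13}$ ($d{\left(K,I \right)} = \frac{\sqrt{-2 + I}}{\frac{13}{14}} = \sqrt{-2 + I} \frac{14}{13} = \frac{14 \sqrt{-2 + I}}{13}$)
$V = \frac{1}{1066}$ ($V = \frac{1}{1356 - 290} = \frac{1}{1066} \approx 0.00093809$)
$d{\left(13,7 \right)} + V \left(-113\right) = \frac{14 \sqrt{-2 + 7}}{13} + \frac{1}{1066} \left(-113\right) = \frac{14 \sqrt{5}}{13} - \frac{113}{1066} = - \frac{113}{1066} + \frac{14 \sqrt{5}}{13}$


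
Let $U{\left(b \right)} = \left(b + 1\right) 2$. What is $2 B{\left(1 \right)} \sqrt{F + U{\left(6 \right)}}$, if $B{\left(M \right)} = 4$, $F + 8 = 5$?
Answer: $8 \sqrt{11} \approx 26.533$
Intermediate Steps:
$F = -3$ ($F = -8 + 5 = -3$)
$U{\left(b \right)} = 2 + 2 b$ ($U{\left(b \right)} = \left(1 + b\right) 2 = 2 + 2 b$)
$2 B{\left(1 \right)} \sqrt{F + U{\left(6 \right)}} = 2 \cdot 4 \sqrt{-3 + \left(2 + 2 \cdot 6\right)} = 8 \sqrt{-3 + \left(2 + 12\right)} = 8 \sqrt{-3 + 14} = 8 \sqrt{11}$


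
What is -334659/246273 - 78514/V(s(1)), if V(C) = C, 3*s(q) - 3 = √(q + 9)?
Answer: 58007523413/82091 - 235542*√10 ≈ -38225.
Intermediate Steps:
s(q) = 1 + √(9 + q)/3 (s(q) = 1 + √(q + 9)/3 = 1 + √(9 + q)/3)
-334659/246273 - 78514/V(s(1)) = -334659/246273 - 78514/(1 + √(9 + 1)/3) = -334659*1/246273 - 78514/(1 + √10/3) = -111553/82091 - 78514/(1 + √10/3)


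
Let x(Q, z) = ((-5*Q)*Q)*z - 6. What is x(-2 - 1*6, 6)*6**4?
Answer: -2496096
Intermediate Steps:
x(Q, z) = -6 - 5*z*Q**2 (x(Q, z) = (-5*Q**2)*z - 6 = -5*z*Q**2 - 6 = -6 - 5*z*Q**2)
x(-2 - 1*6, 6)*6**4 = (-6 - 5*6*(-2 - 1*6)**2)*6**4 = (-6 - 5*6*(-2 - 6)**2)*1296 = (-6 - 5*6*(-8)**2)*1296 = (-6 - 5*6*64)*1296 = (-6 - 1920)*1296 = -1926*1296 = -2496096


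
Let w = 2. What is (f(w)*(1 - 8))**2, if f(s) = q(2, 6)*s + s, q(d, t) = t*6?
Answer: 268324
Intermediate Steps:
q(d, t) = 6*t
f(s) = 37*s (f(s) = (6*6)*s + s = 36*s + s = 37*s)
(f(w)*(1 - 8))**2 = ((37*2)*(1 - 8))**2 = (74*(-7))**2 = (-518)**2 = 268324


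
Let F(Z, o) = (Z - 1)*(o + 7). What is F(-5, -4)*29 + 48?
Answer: -474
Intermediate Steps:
F(Z, o) = (-1 + Z)*(7 + o)
F(-5, -4)*29 + 48 = (-7 - 1*(-4) + 7*(-5) - 5*(-4))*29 + 48 = (-7 + 4 - 35 + 20)*29 + 48 = -18*29 + 48 = -522 + 48 = -474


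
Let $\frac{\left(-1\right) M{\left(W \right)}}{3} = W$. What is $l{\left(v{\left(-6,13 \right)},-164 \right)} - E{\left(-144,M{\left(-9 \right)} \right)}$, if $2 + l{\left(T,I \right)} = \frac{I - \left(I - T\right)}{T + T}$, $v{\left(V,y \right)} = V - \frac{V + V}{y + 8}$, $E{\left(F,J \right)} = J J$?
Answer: $- \frac{1461}{2} \approx -730.5$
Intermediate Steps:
$M{\left(W \right)} = - 3 W$
$E{\left(F,J \right)} = J^{2}$
$v{\left(V,y \right)} = V - \frac{2 V}{8 + y}$
$l{\left(T,I \right)} = - \frac{3}{2}$ ($l{\left(T,I \right)} = -2 + \frac{I - \left(I - T\right)}{T + T} = -2 + \frac{T}{2 T} = -2 + T \frac{1}{2 T} = -2 + \frac{1}{2} = - \frac{3}{2}$)
$l{\left(v{\left(-6,13 \right)},-164 \right)} - E{\left(-144,M{\left(-9 \right)} \right)} = - \frac{3}{2} - \left(\left(-3\right) \left(-9\right)\right)^{2} = - \frac{3}{2} - 27^{2} = - \frac{3}{2} - 729 = - \frac{1461}{2}$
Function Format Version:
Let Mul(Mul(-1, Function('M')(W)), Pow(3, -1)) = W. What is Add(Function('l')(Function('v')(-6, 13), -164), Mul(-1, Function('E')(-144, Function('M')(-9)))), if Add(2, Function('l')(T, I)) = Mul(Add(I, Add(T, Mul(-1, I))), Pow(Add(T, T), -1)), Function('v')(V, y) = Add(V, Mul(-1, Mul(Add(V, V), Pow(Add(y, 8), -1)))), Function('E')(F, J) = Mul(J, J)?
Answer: Rational(-1461, 2) ≈ -730.50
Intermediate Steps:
Function('M')(W) = Mul(-3, W)
Function('E')(F, J) = Pow(J, 2)
Function('v')(V, y) = Add(V, Mul(-2, V, Pow(Add(8, y), -1))) (Function('v')(V, y) = Add(V, Mul(-1, Mul(Mul(2, V), Pow(Add(8, y), -1)))) = Add(V, Mul(-1, Mul(2, V, Pow(Add(8, y), -1)))) = Add(V, Mul(-2, V, Pow(Add(8, y), -1))))
Function('l')(T, I) = Rational(-3, 2) (Function('l')(T, I) = Add(-2, Mul(Add(I, Add(T, Mul(-1, I))), Pow(Add(T, T), -1))) = Add(-2, Mul(T, Pow(Mul(2, T), -1))) = Add(-2, Mul(T, Mul(Rational(1, 2), Pow(T, -1)))) = Add(-2, Rational(1, 2)) = Rational(-3, 2))
Add(Function('l')(Function('v')(-6, 13), -164), Mul(-1, Function('E')(-144, Function('M')(-9)))) = Add(Rational(-3, 2), Mul(-1, Pow(Mul(-3, -9), 2))) = Add(Rational(-3, 2), Mul(-1, Pow(27, 2))) = Add(Rational(-3, 2), Mul(-1, 729)) = Add(Rational(-3, 2), -729) = Rational(-1461, 2)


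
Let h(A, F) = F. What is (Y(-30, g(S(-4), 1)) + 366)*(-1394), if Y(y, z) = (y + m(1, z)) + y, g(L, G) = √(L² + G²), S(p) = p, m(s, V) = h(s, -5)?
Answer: -419594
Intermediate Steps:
m(s, V) = -5
g(L, G) = √(G² + L²)
Y(y, z) = -5 + 2*y (Y(y, z) = (y - 5) + y = (-5 + y) + y = -5 + 2*y)
(Y(-30, g(S(-4), 1)) + 366)*(-1394) = ((-5 + 2*(-30)) + 366)*(-1394) = ((-5 - 60) + 366)*(-1394) = (-65 + 366)*(-1394) = 301*(-1394) = -419594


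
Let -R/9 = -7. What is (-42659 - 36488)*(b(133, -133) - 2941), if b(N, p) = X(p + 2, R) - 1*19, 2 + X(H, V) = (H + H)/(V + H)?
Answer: 7960367819/34 ≈ 2.3413e+8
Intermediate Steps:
R = 63 (R = -9*(-7) = 63)
X(H, V) = -2 + 2*H/(H + V) (X(H, V) = -2 + (H + H)/(V + H) = -2 + (2*H)/(H + V) = -2 + 2*H/(H + V))
b(N, p) = -19 - 126/(65 + p) (b(N, p) = -2*63/((p + 2) + 63) - 1*19 = -2*63/((2 + p) + 63) - 19 = -2*63/(65 + p) - 19 = -126/(65 + p) - 19 = -19 - 126/(65 + p))
(-42659 - 36488)*(b(133, -133) - 2941) = (-42659 - 36488)*((-1361 - 19*(-133))/(65 - 133) - 2941) = -79147*((-1361 + 2527)/(-68) - 2941) = -79147*(-1/68*1166 - 2941) = -79147*(-583/34 - 2941) = -79147*(-100577/34) = 7960367819/34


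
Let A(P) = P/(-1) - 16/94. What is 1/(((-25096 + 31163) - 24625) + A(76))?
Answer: -47/875806 ≈ -5.3665e-5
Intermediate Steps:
A(P) = -8/47 - P (A(P) = P*(-1) - 16*1/94 = -P - 8/47 = -8/47 - P)
1/(((-25096 + 31163) - 24625) + A(76)) = 1/(((-25096 + 31163) - 24625) + (-8/47 - 1*76)) = 1/((6067 - 24625) + (-8/47 - 76)) = 1/(-18558 - 3580/47) = 1/(-875806/47) = -47/875806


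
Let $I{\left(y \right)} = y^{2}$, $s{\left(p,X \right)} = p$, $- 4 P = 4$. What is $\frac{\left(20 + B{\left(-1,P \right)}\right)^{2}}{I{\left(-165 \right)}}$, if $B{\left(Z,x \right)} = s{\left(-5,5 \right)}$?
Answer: $\frac{1}{121} \approx 0.0082645$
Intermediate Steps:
$P = -1$ ($P = \left(- \frac{1}{4}\right) 4 = -1$)
$B{\left(Z,x \right)} = -5$
$\frac{\left(20 + B{\left(-1,P \right)}\right)^{2}}{I{\left(-165 \right)}} = \frac{\left(20 - 5\right)^{2}}{\left(-165\right)^{2}} = \frac{15^{2}}{27225} = 225 \cdot \frac{1}{27225} = \frac{1}{121}$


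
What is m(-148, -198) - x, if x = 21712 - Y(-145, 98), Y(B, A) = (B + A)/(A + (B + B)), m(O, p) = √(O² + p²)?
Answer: -4168657/192 + 2*√15277 ≈ -21465.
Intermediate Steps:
Y(B, A) = (A + B)/(A + 2*B)
x = 4168657/192 (x = 21712 - (98 - 145)/(98 + 2*(-145)) = 21712 - (-47)/(98 - 290) = 21712 - (-47)/(-192) = 21712 - (-1)*(-47)/192 = 21712 - 1*47/192 = 21712 - 47/192 = 4168657/192 ≈ 21712.)
m(-148, -198) - x = √((-148)² + (-198)²) - 1*4168657/192 = √(21904 + 39204) - 4168657/192 = √61108 - 4168657/192 = 2*√15277 - 4168657/192 = -4168657/192 + 2*√15277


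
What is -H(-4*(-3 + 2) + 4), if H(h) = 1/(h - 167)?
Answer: 1/159 ≈ 0.0062893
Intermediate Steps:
H(h) = 1/(-167 + h)
-H(-4*(-3 + 2) + 4) = -1/(-167 + (-4*(-3 + 2) + 4)) = -1/(-167 + (-4*(-1) + 4)) = -1/(-167 + (4 + 4)) = -1/(-167 + 8) = -1/(-159) = -1*(-1/159) = 1/159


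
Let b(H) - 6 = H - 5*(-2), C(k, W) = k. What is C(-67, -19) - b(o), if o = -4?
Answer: -79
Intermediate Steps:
b(H) = 16 + H (b(H) = 6 + (H - 5*(-2)) = 6 + (H + 10) = 6 + (10 + H) = 16 + H)
C(-67, -19) - b(o) = -67 - (16 - 4) = -67 - 1*12 = -67 - 12 = -79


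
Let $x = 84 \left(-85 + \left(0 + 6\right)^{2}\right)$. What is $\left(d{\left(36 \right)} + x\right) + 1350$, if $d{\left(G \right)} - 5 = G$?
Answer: $-2725$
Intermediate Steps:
$d{\left(G \right)} = 5 + G$
$x = -4116$ ($x = 84 \left(-85 + 6^{2}\right) = 84 \left(-85 + 36\right) = 84 \left(-49\right) = -4116$)
$\left(d{\left(36 \right)} + x\right) + 1350 = \left(\left(5 + 36\right) - 4116\right) + 1350 = \left(41 - 4116\right) + 1350 = -4075 + 1350 = -2725$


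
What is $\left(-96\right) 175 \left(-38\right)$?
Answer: $638400$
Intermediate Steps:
$\left(-96\right) 175 \left(-38\right) = \left(-16800\right) \left(-38\right) = 638400$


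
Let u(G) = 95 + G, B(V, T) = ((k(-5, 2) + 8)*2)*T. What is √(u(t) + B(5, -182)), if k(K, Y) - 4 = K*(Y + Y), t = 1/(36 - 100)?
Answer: 3*√21383/8 ≈ 54.836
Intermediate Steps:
t = -1/64 (t = 1/(-64) = -1/64 ≈ -0.015625)
k(K, Y) = 4 + 2*K*Y (k(K, Y) = 4 + K*(Y + Y) = 4 + K*(2*Y) = 4 + 2*K*Y)
B(V, T) = -16*T (B(V, T) = (((4 + 2*(-5)*2) + 8)*2)*T = (((4 - 20) + 8)*2)*T = ((-16 + 8)*2)*T = (-8*2)*T = -16*T)
√(u(t) + B(5, -182)) = √((95 - 1/64) - 16*(-182)) = √(6079/64 + 2912) = √(192447/64) = 3*√21383/8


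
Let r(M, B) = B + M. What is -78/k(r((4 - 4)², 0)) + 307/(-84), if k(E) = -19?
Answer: 719/1596 ≈ 0.45050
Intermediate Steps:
-78/k(r((4 - 4)², 0)) + 307/(-84) = -78/(-19) + 307/(-84) = -78*(-1/19) + 307*(-1/84) = 78/19 - 307/84 = 719/1596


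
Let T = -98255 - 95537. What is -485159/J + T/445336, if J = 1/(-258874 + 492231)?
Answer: -6302353252914145/55667 ≈ -1.1322e+11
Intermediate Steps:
T = -193792
J = 1/233357 ≈ 4.2853e-6
-485159/J + T/445336 = -485159/1/233357 - 193792/445336 = -485159*233357 - 193792*1/445336 = -113215248763 - 24224/55667 = -6302353252914145/55667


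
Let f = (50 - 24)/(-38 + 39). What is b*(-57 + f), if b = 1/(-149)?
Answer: 31/149 ≈ 0.20805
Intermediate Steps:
b = -1/149 ≈ -0.0067114
f = 26 (f = 26/1 = 26*1 = 26)
b*(-57 + f) = -(-57 + 26)/149 = -1/149*(-31) = 31/149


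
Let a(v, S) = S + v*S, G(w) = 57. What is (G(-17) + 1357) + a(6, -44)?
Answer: 1106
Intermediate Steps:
a(v, S) = S + S*v
(G(-17) + 1357) + a(6, -44) = (57 + 1357) - 44*(1 + 6) = 1414 - 44*7 = 1414 - 308 = 1106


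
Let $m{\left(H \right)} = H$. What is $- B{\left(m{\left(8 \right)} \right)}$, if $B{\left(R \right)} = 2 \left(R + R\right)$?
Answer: $-32$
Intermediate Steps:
$B{\left(R \right)} = 4 R$ ($B{\left(R \right)} = 2 \cdot 2 R = 4 R$)
$- B{\left(m{\left(8 \right)} \right)} = - 4 \cdot 8 = \left(-1\right) 32 = -32$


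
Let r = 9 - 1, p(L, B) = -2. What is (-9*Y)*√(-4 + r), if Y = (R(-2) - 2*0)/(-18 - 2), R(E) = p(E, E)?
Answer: -9/5 ≈ -1.8000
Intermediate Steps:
R(E) = -2
r = 8
Y = ⅒ (Y = (-2 - 2*0)/(-18 - 2) = (-2 + 0)/(-20) = -2*(-1/20) = ⅒ ≈ 0.10000)
(-9*Y)*√(-4 + r) = (-9*⅒)*√(-4 + 8) = -9*√4/10 = -9/10*2 = -9/5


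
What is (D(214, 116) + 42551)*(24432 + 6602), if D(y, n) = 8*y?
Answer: 1373657942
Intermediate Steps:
(D(214, 116) + 42551)*(24432 + 6602) = (8*214 + 42551)*(24432 + 6602) = (1712 + 42551)*31034 = 44263*31034 = 1373657942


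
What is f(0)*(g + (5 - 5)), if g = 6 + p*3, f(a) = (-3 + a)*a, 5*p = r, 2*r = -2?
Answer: 0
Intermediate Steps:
r = -1 (r = (1/2)*(-2) = -1)
p = -1/5 (p = (1/5)*(-1) = -1/5 ≈ -0.20000)
f(a) = a*(-3 + a)
g = 27/5 (g = 6 - 1/5*3 = 6 - 3/5 = 27/5 ≈ 5.4000)
f(0)*(g + (5 - 5)) = (0*(-3 + 0))*(27/5 + (5 - 5)) = (0*(-3))*(27/5 + 0) = 0*(27/5) = 0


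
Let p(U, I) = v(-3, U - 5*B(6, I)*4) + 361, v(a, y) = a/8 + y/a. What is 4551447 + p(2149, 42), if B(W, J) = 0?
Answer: 109226191/24 ≈ 4.5511e+6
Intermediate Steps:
v(a, y) = a/8 + y/a (v(a, y) = a*(⅛) + y/a = a/8 + y/a)
p(U, I) = 2885/8 - U/3 (p(U, I) = ((⅛)*(-3) + (U - 5*0*4)/(-3)) + 361 = (-3/8 + (U + 0*4)*(-⅓)) + 361 = (-3/8 + (U + 0)*(-⅓)) + 361 = (-3/8 + U*(-⅓)) + 361 = (-3/8 - U/3) + 361 = 2885/8 - U/3)
4551447 + p(2149, 42) = 4551447 + (2885/8 - ⅓*2149) = 4551447 + (2885/8 - 2149/3) = 4551447 - 8537/24 = 109226191/24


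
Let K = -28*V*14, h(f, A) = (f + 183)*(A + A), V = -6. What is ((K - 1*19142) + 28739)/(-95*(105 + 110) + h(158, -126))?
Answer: -11949/106357 ≈ -0.11235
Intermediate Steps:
h(f, A) = 2*A*(183 + f) (h(f, A) = (183 + f)*(2*A) = 2*A*(183 + f))
K = 2352 (K = -28*(-6)*14 = 168*14 = 2352)
((K - 1*19142) + 28739)/(-95*(105 + 110) + h(158, -126)) = ((2352 - 1*19142) + 28739)/(-95*(105 + 110) + 2*(-126)*(183 + 158)) = ((2352 - 19142) + 28739)/(-95*215 + 2*(-126)*341) = (-16790 + 28739)/(-20425 - 85932) = 11949/(-106357) = 11949*(-1/106357) = -11949/106357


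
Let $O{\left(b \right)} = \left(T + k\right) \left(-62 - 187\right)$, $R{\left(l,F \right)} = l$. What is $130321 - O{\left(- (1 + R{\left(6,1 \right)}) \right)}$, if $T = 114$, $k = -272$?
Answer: $90979$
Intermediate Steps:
$O{\left(b \right)} = 39342$ ($O{\left(b \right)} = \left(114 - 272\right) \left(-62 - 187\right) = \left(-158\right) \left(-249\right) = 39342$)
$130321 - O{\left(- (1 + R{\left(6,1 \right)}) \right)} = 130321 - 39342 = 90979$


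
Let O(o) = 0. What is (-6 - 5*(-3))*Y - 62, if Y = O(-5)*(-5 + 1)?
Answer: -62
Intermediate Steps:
Y = 0 (Y = 0*(-5 + 1) = 0*(-4) = 0)
(-6 - 5*(-3))*Y - 62 = (-6 - 5*(-3))*0 - 62 = (-6 + 15)*0 - 62 = 9*0 - 62 = 0 - 62 = -62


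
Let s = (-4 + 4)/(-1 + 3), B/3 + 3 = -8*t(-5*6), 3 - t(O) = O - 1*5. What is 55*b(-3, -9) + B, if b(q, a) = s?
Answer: -921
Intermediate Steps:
t(O) = 8 - O (t(O) = 3 - (O - 1*5) = 3 - (O - 5) = 3 - (-5 + O) = 3 + (5 - O) = 8 - O)
B = -921 (B = -9 + 3*(-8*(8 - (-5)*6)) = -9 + 3*(-8*(8 - 1*(-30))) = -9 + 3*(-8*(8 + 30)) = -9 + 3*(-8*38) = -9 + 3*(-304) = -9 - 912 = -921)
s = 0 (s = 0/2 = 0*(½) = 0)
b(q, a) = 0
55*b(-3, -9) + B = 55*0 - 921 = 0 - 921 = -921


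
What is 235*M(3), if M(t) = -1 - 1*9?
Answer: -2350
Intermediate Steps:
M(t) = -10 (M(t) = -1 - 9 = -10)
235*M(3) = 235*(-10) = -2350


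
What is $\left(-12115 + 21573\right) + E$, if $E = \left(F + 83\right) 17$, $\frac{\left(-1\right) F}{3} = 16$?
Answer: $10053$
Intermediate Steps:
$F = -48$ ($F = \left(-3\right) 16 = -48$)
$E = 595$ ($E = \left(-48 + 83\right) 17 = 35 \cdot 17 = 595$)
$\left(-12115 + 21573\right) + E = \left(-12115 + 21573\right) + 595 = 9458 + 595 = 10053$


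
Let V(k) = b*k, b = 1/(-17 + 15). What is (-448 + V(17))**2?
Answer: 833569/4 ≈ 2.0839e+5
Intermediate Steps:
b = -1/2 (b = 1/(-2) = -1/2 ≈ -0.50000)
V(k) = -k/2
(-448 + V(17))**2 = (-448 - 1/2*17)**2 = (-448 - 17/2)**2 = (-913/2)**2 = 833569/4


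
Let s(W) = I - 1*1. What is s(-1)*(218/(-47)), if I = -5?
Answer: 1308/47 ≈ 27.830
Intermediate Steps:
s(W) = -6 (s(W) = -5 - 1*1 = -5 - 1 = -6)
s(-1)*(218/(-47)) = -1308/(-47) = -1308*(-1)/47 = -6*(-218/47) = 1308/47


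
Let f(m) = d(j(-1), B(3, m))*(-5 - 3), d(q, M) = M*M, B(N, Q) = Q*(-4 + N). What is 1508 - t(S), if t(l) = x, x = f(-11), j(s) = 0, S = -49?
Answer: 2476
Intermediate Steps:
d(q, M) = M²
f(m) = -8*m² (f(m) = (m*(-4 + 3))²*(-5 - 3) = (m*(-1))²*(-8) = (-m)²*(-8) = m²*(-8) = -8*m²)
x = -968 (x = -8*(-11)² = -8*121 = -968)
t(l) = -968
1508 - t(S) = 1508 - 1*(-968) = 1508 + 968 = 2476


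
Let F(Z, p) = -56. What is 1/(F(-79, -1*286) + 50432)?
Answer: 1/50376 ≈ 1.9851e-5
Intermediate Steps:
1/(F(-79, -1*286) + 50432) = 1/(-56 + 50432) = 1/50376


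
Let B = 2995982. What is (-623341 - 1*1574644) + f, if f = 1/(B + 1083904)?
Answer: -8967528229709/4079886 ≈ -2.1980e+6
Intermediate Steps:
f = 1/4079886 (f = 1/(2995982 + 1083904) = 1/4079886 ≈ 2.4510e-7)
(-623341 - 1*1574644) + f = (-623341 - 1*1574644) + 1/4079886 = (-623341 - 1574644) + 1/4079886 = -2197985 + 1/4079886 = -8967528229709/4079886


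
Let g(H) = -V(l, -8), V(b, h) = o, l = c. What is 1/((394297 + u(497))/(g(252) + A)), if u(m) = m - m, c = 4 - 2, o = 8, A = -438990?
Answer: -438998/394297 ≈ -1.1134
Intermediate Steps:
c = 2
l = 2
V(b, h) = 8
u(m) = 0
g(H) = -8 (g(H) = -1*8 = -8)
1/((394297 + u(497))/(g(252) + A)) = 1/((394297 + 0)/(-8 - 438990)) = 1/(394297/(-438998)) = 1/(394297*(-1/438998)) = 1/(-394297/438998) = -438998/394297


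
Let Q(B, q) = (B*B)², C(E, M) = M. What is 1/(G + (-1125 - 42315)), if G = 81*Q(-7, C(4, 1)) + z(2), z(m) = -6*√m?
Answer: 50347/7604461203 + 2*√2/7604461203 ≈ 6.6211e-6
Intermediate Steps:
Q(B, q) = B⁴ (Q(B, q) = (B²)² = B⁴)
G = 194481 - 6*√2 (G = 81*(-7)⁴ - 6*√2 = 81*2401 - 6*√2 = 194481 - 6*√2 ≈ 1.9447e+5)
1/(G + (-1125 - 42315)) = 1/((194481 - 6*√2) + (-1125 - 42315)) = 1/((194481 - 6*√2) - 43440) = 1/(151041 - 6*√2)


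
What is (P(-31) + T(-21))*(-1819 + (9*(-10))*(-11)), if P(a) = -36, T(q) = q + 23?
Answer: 28186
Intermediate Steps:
T(q) = 23 + q
(P(-31) + T(-21))*(-1819 + (9*(-10))*(-11)) = (-36 + (23 - 21))*(-1819 + (9*(-10))*(-11)) = (-36 + 2)*(-1819 - 90*(-11)) = -34*(-1819 + 990) = -34*(-829) = 28186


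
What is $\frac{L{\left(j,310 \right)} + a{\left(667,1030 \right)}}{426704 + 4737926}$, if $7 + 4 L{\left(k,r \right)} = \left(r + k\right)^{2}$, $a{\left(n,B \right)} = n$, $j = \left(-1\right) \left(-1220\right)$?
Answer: $\frac{2343561}{20658520} \approx 0.11344$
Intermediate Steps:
$j = 1220$
$L{\left(k,r \right)} = - \frac{7}{4} + \frac{\left(k + r\right)^{2}}{4}$ ($L{\left(k,r \right)} = - \frac{7}{4} + \frac{\left(r + k\right)^{2}}{4} = - \frac{7}{4} + \frac{\left(k + r\right)^{2}}{4}$)
$\frac{L{\left(j,310 \right)} + a{\left(667,1030 \right)}}{426704 + 4737926} = \frac{\left(- \frac{7}{4} + \frac{\left(1220 + 310\right)^{2}}{4}\right) + 667}{426704 + 4737926} = \frac{\left(- \frac{7}{4} + \frac{1530^{2}}{4}\right) + 667}{5164630} = \left(\left(- \frac{7}{4} + \frac{1}{4} \cdot 2340900\right) + 667\right) \frac{1}{5164630} = \left(\left(- \frac{7}{4} + 585225\right) + 667\right) \frac{1}{5164630} = \left(\frac{2340893}{4} + 667\right) \frac{1}{5164630} = \frac{2343561}{4} \cdot \frac{1}{5164630} = \frac{2343561}{20658520}$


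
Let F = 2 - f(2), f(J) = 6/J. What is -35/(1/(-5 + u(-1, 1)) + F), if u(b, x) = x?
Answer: 28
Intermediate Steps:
F = -1 (F = 2 - 6/2 = 2 - 1*3 = 2 - 3 = -1)
-35/(1/(-5 + u(-1, 1)) + F) = -35/(1/(-5 + 1) - 1) = -35/(1/(-4) - 1) = -35/(-¼ - 1) = -35/(-5/4) = -35*(-⅘) = 28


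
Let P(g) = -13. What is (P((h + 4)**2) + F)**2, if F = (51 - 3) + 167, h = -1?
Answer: 40804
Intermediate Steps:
F = 215 (F = 48 + 167 = 215)
(P((h + 4)**2) + F)**2 = (-13 + 215)**2 = 202**2 = 40804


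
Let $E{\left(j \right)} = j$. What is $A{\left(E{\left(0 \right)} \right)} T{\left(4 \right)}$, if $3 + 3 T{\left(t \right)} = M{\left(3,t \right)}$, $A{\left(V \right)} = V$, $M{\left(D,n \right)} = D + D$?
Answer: $0$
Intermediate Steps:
$M{\left(D,n \right)} = 2 D$
$T{\left(t \right)} = 1$ ($T{\left(t \right)} = -1 + \frac{2 \cdot 3}{3} = -1 + \frac{1}{3} \cdot 6 = -1 + 2 = 1$)
$A{\left(E{\left(0 \right)} \right)} T{\left(4 \right)} = 0 \cdot 1 = 0$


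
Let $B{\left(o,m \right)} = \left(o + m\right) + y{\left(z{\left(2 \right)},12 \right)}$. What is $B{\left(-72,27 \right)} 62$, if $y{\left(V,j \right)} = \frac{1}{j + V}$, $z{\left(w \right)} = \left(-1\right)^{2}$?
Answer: $- \frac{36208}{13} \approx -2785.2$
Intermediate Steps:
$z{\left(w \right)} = 1$
$y{\left(V,j \right)} = \frac{1}{V + j}$
$B{\left(o,m \right)} = \frac{1}{13} + m + o$ ($B{\left(o,m \right)} = \left(o + m\right) + \frac{1}{1 + 12} = \left(m + o\right) + \frac{1}{13} = \frac{1}{13} + m + o$)
$B{\left(-72,27 \right)} 62 = \left(\frac{1}{13} + 27 - 72\right) 62 = \left(- \frac{584}{13}\right) 62 = - \frac{36208}{13}$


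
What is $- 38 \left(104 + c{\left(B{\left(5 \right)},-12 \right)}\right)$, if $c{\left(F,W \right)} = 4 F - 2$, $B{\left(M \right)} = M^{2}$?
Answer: $-7676$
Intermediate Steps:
$c{\left(F,W \right)} = -2 + 4 F$
$- 38 \left(104 + c{\left(B{\left(5 \right)},-12 \right)}\right) = - 38 \left(104 - \left(2 - 4 \cdot 5^{2}\right)\right) = - 38 \left(104 + \left(-2 + 4 \cdot 25\right)\right) = - 38 \left(104 + \left(-2 + 100\right)\right) = - 38 \left(104 + 98\right) = \left(-38\right) 202 = -7676$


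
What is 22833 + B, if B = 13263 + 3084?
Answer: 39180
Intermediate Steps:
B = 16347
22833 + B = 22833 + 16347 = 39180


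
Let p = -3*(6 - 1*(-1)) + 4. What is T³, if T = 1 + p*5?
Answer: -592704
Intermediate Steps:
p = -17 (p = -3*(6 + 1) + 4 = -3*7 + 4 = -21 + 4 = -17)
T = -84 (T = 1 - 17*5 = 1 - 85 = -84)
T³ = (-84)³ = -592704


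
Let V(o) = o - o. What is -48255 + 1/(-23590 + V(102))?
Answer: -1138335451/23590 ≈ -48255.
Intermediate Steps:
V(o) = 0
-48255 + 1/(-23590 + V(102)) = -48255 + 1/(-23590 + 0) = -48255 + 1/(-23590) = -48255 - 1/23590 = -1138335451/23590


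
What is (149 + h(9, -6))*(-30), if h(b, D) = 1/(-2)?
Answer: -4455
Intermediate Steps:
h(b, D) = -½
(149 + h(9, -6))*(-30) = (149 - ½)*(-30) = (297/2)*(-30) = -4455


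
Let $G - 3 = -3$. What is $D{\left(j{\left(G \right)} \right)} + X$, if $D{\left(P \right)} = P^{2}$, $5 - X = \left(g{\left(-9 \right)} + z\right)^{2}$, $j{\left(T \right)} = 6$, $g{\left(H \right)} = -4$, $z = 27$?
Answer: $-488$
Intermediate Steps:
$G = 0$ ($G = 3 - 3 = 0$)
$X = -524$ ($X = 5 - \left(-4 + 27\right)^{2} = 5 - 23^{2} = 5 - 529 = -524$)
$D{\left(j{\left(G \right)} \right)} + X = 6^{2} - 524 = 36 - 524 = -488$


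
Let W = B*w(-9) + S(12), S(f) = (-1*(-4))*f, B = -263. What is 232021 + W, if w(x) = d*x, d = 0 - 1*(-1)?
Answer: 234436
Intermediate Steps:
S(f) = 4*f
d = 1 (d = 0 + 1 = 1)
w(x) = x (w(x) = 1*x = x)
W = 2415 (W = -263*(-9) + 4*12 = 2367 + 48 = 2415)
232021 + W = 232021 + 2415 = 234436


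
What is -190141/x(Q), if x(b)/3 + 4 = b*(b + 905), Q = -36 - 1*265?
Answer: 190141/545424 ≈ 0.34861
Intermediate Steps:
Q = -301 (Q = -36 - 265 = -301)
x(b) = -12 + 3*b*(905 + b) (x(b) = -12 + 3*(b*(b + 905)) = -12 + 3*(b*(905 + b)) = -12 + 3*b*(905 + b))
-190141/x(Q) = -190141/(-12 + 3*(-301)² + 2715*(-301)) = -190141/(-12 + 3*90601 - 817215) = -190141/(-12 + 271803 - 817215) = -190141/(-545424) = -190141*(-1/545424) = 190141/545424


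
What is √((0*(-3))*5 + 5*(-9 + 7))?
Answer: I*√10 ≈ 3.1623*I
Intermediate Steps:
√((0*(-3))*5 + 5*(-9 + 7)) = √(0*5 + 5*(-2)) = √(0 - 10) = √(-10) = I*√10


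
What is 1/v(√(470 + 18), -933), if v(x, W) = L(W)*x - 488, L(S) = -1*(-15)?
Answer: -1/263 - 15*√122/64172 ≈ -0.0063841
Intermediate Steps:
L(S) = 15
v(x, W) = -488 + 15*x (v(x, W) = 15*x - 488 = -488 + 15*x)
1/v(√(470 + 18), -933) = 1/(-488 + 15*√(470 + 18)) = 1/(-488 + 15*√488) = 1/(-488 + 15*(2*√122)) = 1/(-488 + 30*√122)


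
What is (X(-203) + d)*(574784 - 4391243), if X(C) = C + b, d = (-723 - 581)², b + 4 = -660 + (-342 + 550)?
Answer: -6487052900463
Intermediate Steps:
b = -456 (b = -4 + (-660 + (-342 + 550)) = -4 + (-660 + 208) = -4 - 452 = -456)
d = 1700416 (d = (-1304)² = 1700416)
X(C) = -456 + C (X(C) = C - 456 = -456 + C)
(X(-203) + d)*(574784 - 4391243) = ((-456 - 203) + 1700416)*(574784 - 4391243) = (-659 + 1700416)*(-3816459) = 1699757*(-3816459) = -6487052900463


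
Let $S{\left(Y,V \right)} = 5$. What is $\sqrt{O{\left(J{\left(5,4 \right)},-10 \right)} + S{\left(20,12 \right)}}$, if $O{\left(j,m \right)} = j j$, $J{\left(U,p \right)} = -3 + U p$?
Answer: $7 \sqrt{6} \approx 17.146$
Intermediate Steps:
$O{\left(j,m \right)} = j^{2}$
$\sqrt{O{\left(J{\left(5,4 \right)},-10 \right)} + S{\left(20,12 \right)}} = \sqrt{\left(-3 + 5 \cdot 4\right)^{2} + 5} = \sqrt{\left(-3 + 20\right)^{2} + 5} = \sqrt{17^{2} + 5} = \sqrt{289 + 5} = \sqrt{294} = 7 \sqrt{6}$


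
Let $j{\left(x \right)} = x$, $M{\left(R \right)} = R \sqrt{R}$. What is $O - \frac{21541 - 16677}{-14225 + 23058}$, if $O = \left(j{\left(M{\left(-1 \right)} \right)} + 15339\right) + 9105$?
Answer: $\frac{215908988}{8833} - i \approx 24443.0 - 1.0 i$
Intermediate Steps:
$M{\left(R \right)} = R^{\frac{3}{2}}$
$O = 24444 - i$ ($O = \left(\left(-1\right)^{\frac{3}{2}} + 15339\right) + 9105 = \left(- i + 15339\right) + 9105 = \left(15339 - i\right) + 9105 = 24444 - i \approx 24444.0 - 1.0 i$)
$O - \frac{21541 - 16677}{-14225 + 23058} = \left(24444 - i\right) - \frac{21541 - 16677}{-14225 + 23058} = \left(24444 - i\right) - \frac{4864}{8833} = \frac{215908988}{8833} - i$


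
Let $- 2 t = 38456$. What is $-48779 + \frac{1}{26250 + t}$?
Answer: $- \frac{342526137}{7022} \approx -48779.0$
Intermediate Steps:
$t = -19228$ ($t = \left(- \frac{1}{2}\right) 38456 = -19228$)
$-48779 + \frac{1}{26250 + t} = -48779 + \frac{1}{26250 - 19228} = -48779 + \frac{1}{7022} = - \frac{342526137}{7022}$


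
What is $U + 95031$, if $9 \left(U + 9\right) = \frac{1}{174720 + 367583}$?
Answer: $\frac{463776440995}{4880727} \approx 95022.0$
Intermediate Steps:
$U = - \frac{43926542}{4880727}$ ($U = -9 + \frac{1}{9 \left(174720 + 367583\right)} = -9 + \frac{1}{9 \cdot 542303} = -9 + \frac{1}{9} \cdot \frac{1}{542303} = -9 + \frac{1}{4880727} = - \frac{43926542}{4880727} \approx -9.0$)
$U + 95031 = - \frac{43926542}{4880727} + 95031 = \frac{463776440995}{4880727}$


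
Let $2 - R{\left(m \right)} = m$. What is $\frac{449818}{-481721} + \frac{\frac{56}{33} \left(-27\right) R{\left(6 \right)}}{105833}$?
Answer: $- \frac{74670046114}{80114537789} \approx -0.93204$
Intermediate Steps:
$R{\left(m \right)} = 2 - m$
$\frac{449818}{-481721} + \frac{\frac{56}{33} \left(-27\right) R{\left(6 \right)}}{105833} = \frac{449818}{-481721} + \frac{\frac{56}{33} \left(-27\right) \left(2 - 6\right)}{105833} = 449818 \left(- \frac{1}{481721}\right) + 56 \cdot \frac{1}{33} \left(-27\right) \left(2 - 6\right) \frac{1}{105833} = - \frac{449818}{481721} + \frac{56}{33} \left(-27\right) \left(-4\right) \frac{1}{105833} = - \frac{449818}{481721} + \left(- \frac{504}{11}\right) \left(-4\right) \frac{1}{105833} = - \frac{449818}{481721} + \frac{2016}{11} \cdot \frac{1}{105833} = - \frac{449818}{481721} + \frac{288}{166309} = - \frac{74670046114}{80114537789}$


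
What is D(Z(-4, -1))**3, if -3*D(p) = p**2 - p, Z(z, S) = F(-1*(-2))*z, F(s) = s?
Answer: -13824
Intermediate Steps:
Z(z, S) = 2*z (Z(z, S) = (-1*(-2))*z = 2*z)
D(p) = -p**2/3 + p/3 (D(p) = -(p**2 - p)/3 = -p**2/3 + p/3)
D(Z(-4, -1))**3 = ((2*(-4))*(1 - 2*(-4))/3)**3 = ((1/3)*(-8)*(1 - 1*(-8)))**3 = ((1/3)*(-8)*(1 + 8))**3 = ((1/3)*(-8)*9)**3 = (-24)**3 = -13824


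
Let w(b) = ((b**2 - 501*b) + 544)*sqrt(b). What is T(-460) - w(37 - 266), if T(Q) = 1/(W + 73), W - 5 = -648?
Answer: -1/570 - 167714*I*sqrt(229) ≈ -0.0017544 - 2.538e+6*I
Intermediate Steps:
W = -643 (W = 5 - 648 = -643)
T(Q) = -1/570 (T(Q) = 1/(-643 + 73) = 1/(-570) = -1/570)
w(b) = sqrt(b)*(544 + b**2 - 501*b) (w(b) = (544 + b**2 - 501*b)*sqrt(b) = sqrt(b)*(544 + b**2 - 501*b))
T(-460) - w(37 - 266) = -1/570 - sqrt(37 - 266)*(544 + (37 - 266)**2 - 501*(37 - 266)) = -1/570 - sqrt(-229)*(544 + (-229)**2 - 501*(-229)) = -1/570 - I*sqrt(229)*(544 + 52441 + 114729) = -1/570 - I*sqrt(229)*167714 = -1/570 - 167714*I*sqrt(229)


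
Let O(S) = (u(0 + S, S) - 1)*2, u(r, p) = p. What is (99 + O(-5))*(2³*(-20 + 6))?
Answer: -9744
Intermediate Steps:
O(S) = -2 + 2*S (O(S) = (S - 1)*2 = (-1 + S)*2 = -2 + 2*S)
(99 + O(-5))*(2³*(-20 + 6)) = (99 + (-2 + 2*(-5)))*(2³*(-20 + 6)) = (99 + (-2 - 10))*(8*(-14)) = (99 - 12)*(-112) = 87*(-112) = -9744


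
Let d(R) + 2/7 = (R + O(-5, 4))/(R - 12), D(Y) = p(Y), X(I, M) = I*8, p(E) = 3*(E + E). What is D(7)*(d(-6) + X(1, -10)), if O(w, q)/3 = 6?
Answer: 296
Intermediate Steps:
p(E) = 6*E (p(E) = 3*(2*E) = 6*E)
O(w, q) = 18 (O(w, q) = 3*6 = 18)
X(I, M) = 8*I
D(Y) = 6*Y
d(R) = -2/7 + (18 + R)/(-12 + R) (d(R) = -2/7 + (R + 18)/(R - 12) = -2/7 + (18 + R)/(-12 + R))
D(7)*(d(-6) + X(1, -10)) = (6*7)*(5*(30 - 6)/(7*(-12 - 6)) + 8*1) = 42*((5/7)*24/(-18) + 8) = 42*((5/7)*(-1/18)*24 + 8) = 42*(-20/21 + 8) = 42*(148/21) = 296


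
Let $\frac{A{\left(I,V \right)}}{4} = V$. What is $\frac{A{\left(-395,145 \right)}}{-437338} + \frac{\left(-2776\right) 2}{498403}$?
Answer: $- \frac{1358587158}{108985285607} \approx -0.012466$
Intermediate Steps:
$A{\left(I,V \right)} = 4 V$
$\frac{A{\left(-395,145 \right)}}{-437338} + \frac{\left(-2776\right) 2}{498403} = \frac{4 \cdot 145}{-437338} + \frac{\left(-2776\right) 2}{498403} = 580 \left(- \frac{1}{437338}\right) - \frac{5552}{498403} = - \frac{290}{218669} - \frac{5552}{498403} = - \frac{1358587158}{108985285607}$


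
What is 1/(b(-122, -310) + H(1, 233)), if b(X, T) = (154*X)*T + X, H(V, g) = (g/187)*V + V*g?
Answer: 187/1089161350 ≈ 1.7169e-7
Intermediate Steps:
H(V, g) = 188*V*g/187 (H(V, g) = (g*(1/187))*V + V*g = (g/187)*V + V*g = V*g/187 + V*g = 188*V*g/187)
b(X, T) = X + 154*T*X (b(X, T) = 154*T*X + X = X + 154*T*X)
1/(b(-122, -310) + H(1, 233)) = 1/(-122*(1 + 154*(-310)) + (188/187)*1*233) = 1/(-122*(1 - 47740) + 43804/187) = 1/(-122*(-47739) + 43804/187) = 1/(5824158 + 43804/187) = 1/(1089161350/187) = 187/1089161350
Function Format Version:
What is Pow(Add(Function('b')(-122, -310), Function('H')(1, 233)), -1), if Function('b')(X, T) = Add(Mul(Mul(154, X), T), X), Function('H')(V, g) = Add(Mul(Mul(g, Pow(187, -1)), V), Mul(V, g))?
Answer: Rational(187, 1089161350) ≈ 1.7169e-7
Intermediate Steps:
Function('H')(V, g) = Mul(Rational(188, 187), V, g) (Function('H')(V, g) = Add(Mul(Mul(g, Rational(1, 187)), V), Mul(V, g)) = Add(Mul(Mul(Rational(1, 187), g), V), Mul(V, g)) = Add(Mul(Rational(1, 187), V, g), Mul(V, g)) = Mul(Rational(188, 187), V, g))
Function('b')(X, T) = Add(X, Mul(154, T, X)) (Function('b')(X, T) = Add(Mul(154, T, X), X) = Add(X, Mul(154, T, X)))
Pow(Add(Function('b')(-122, -310), Function('H')(1, 233)), -1) = Pow(Add(Mul(-122, Add(1, Mul(154, -310))), Mul(Rational(188, 187), 1, 233)), -1) = Pow(Add(Mul(-122, Add(1, -47740)), Rational(43804, 187)), -1) = Pow(Add(Mul(-122, -47739), Rational(43804, 187)), -1) = Pow(Add(5824158, Rational(43804, 187)), -1) = Pow(Rational(1089161350, 187), -1) = Rational(187, 1089161350)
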